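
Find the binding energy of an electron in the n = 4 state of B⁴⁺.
21.259 eV

The ionization energy is the energy needed to remove the electron completely (n → ∞).

For a hydrogen-like ion with Z = 5, E_n = -13.6057 Z² / n² eV.

At n = 4: E_4 = -13.6057 × 5² / 4² = -21.258906 eV
At n = ∞: E_∞ = 0 eV

Ionization energy = E_∞ - E_4 = 0 - (-21.258906) = 21.258906 eV
Ionization energy ≈ 21.259 eV

This is also called the binding energy of the electron in state n = 4.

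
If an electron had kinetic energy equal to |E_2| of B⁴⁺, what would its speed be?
5.46923e+06 m/s (or 1.82434% of c)

The binding energy at n = 2 for B⁴⁺ is:
E_2 = -13.6057 × 5²/2² = -85.0356250 eV
|E_2| = 85.0356250 eV

Convert to Joules:
KE = 85.0356250 eV × (1.602177 × 10⁻¹⁹ J/eV) = 1.3624212e-17 J

Using KE = ½mv²:
v = √(2·KE/m_e)
v = √(2 × 1.3624212e-17 J / 9.10938 × 10⁻³¹ kg)
v = 5.46923e+06 m/s

This is approximately 1.82434% the speed of light.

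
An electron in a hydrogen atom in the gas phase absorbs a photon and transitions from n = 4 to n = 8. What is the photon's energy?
0.638 eV

The energy levels of a hydrogen-like atom are E_n = -13.6057 eV / n².

Energy at n = 4: E_4 = -13.6057 / 4² = -0.850356 eV
Energy at n = 8: E_8 = -13.6057 / 8² = -0.212589 eV

The excitation energy is the difference:
ΔE = E_8 - E_4
ΔE = -0.212589 - (-0.850356)
ΔE = 0.638 eV

Since this is positive, energy must be absorbed (photon absorption).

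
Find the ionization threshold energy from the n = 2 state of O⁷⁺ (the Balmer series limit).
217.69120 eV

The series limit corresponds to the transition from n = ∞ to n = 2.
This is the highest energy (shortest wavelength) transition in the Balmer series.

E_∞ = 0 eV
E_2 = -13.6057 × 8² / 2² = -217.69120 eV

Energy at series limit:
ΔE = E_∞ - E_2 = 0 - (-217.69120) = 217.69120 eV

This energy equals the ionization energy from the n = 2 state of O⁷⁺.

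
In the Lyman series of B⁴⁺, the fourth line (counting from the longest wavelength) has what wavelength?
3.79694 nm

The lines of a series are numbered from the longest wavelength (smallest ΔE) outward; the fourth line is the transition from n = n_f + 4 to n_f.
The Lyman series has all transitions ending at n_f = 1.

For B⁴⁺ (Z = 5), the fourth line (δ-line) is the jump from n = 5 to n = 1:
E_5 = -13.6057 × 5² / 5² = -13.6057000 eV
E_1 = -13.6057 × 5² / 1² = -340.1425000 eV
ΔE = E_5 - E_1 = 326.5368000 eV

λ = hc/E = 1239.84 eV·nm / 326.5368000 eV
λ = 3.79694 nm

This is the δ-line of the Lyman series in B⁴⁺.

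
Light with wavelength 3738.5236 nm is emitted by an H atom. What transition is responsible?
n = 8 → n = 5

First, find the photon energy from the wavelength (hc = 1239.84 eV·nm):
E = hc/λ = 1239.84 eV·nm / 3738.5236 nm = 0.33163894 eV

The energy levels of hydrogen satisfy E_n = -13.6057 / n² eV, so an emission n_i → n_f releases
ΔE = 13.6057 × (1/n_f² − 1/n_i²) eV.

Setting ΔE equal to the photon energy:
1/n_f² − 1/n_i² = 0.33163894 / 13.6057 = 0.024375000

Since 1/n_i² must be positive, we need 1/n_f² > 0.024375000, i.e. n_f ≤ 6. For each allowed n_f, solve n_i = (1/n_f² − 0.024375000)^(−1/2) and check whether it is a whole number:
  n_f = 1: 1/n_i² = 1.000000000 − 0.024375000 = 0.975625000 → n_i = 1.012  (not an integer) ✗
  n_f = 2: 1/n_i² = 0.250000000 − 0.024375000 = 0.225625000 → n_i = 2.105  (not an integer) ✗
  n_f = 3: 1/n_i² = 0.111111111 − 0.024375000 = 0.086736111 → n_i = 3.395  (not an integer) ✗
  n_f = 4: 1/n_i² = 0.062500000 − 0.024375000 = 0.038125000 → n_i = 5.121  (not an integer) ✗
  n_f = 5: 1/n_i² = 0.040000000 − 0.024375000 = 0.015625000 → n_i = 8.000  → integer, n_i = 8 ✓
  n_f = 6: 1/n_i² = 0.027777778 − 0.024375000 = 0.003402778 → n_i = 17.143  (not an integer) ✗

Only n_f = 5 gives an integer upper level, n_i = 8.

The transition is from n = 8 to n = 5 (emission).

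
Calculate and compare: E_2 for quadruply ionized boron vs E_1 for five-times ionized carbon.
C⁵⁺ at n = 1 (E = -489.81 eV)

Using E_n = -13.6057 Z² / n² eV:

B⁴⁺ (Z = 5) at n = 2:
E = -13.6057 × 5² / 2² = -13.6057 × 25 / 4 = -85.03563 eV

C⁵⁺ (Z = 6) at n = 1:
E = -13.6057 × 6² / 1² = -13.6057 × 36 / 1 = -489.80520 eV

Since -489.80520 eV < -85.03563 eV,
C⁵⁺ at n = 1 is more tightly bound (requires more energy to ionize).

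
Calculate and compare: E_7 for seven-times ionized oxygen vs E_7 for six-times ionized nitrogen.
O⁷⁺ at n = 7 (E = -17.77 eV)

Using E_n = -13.6057 Z² / n² eV:

O⁷⁺ (Z = 8) at n = 7:
E = -13.6057 × 8² / 7² = -13.6057 × 64 / 49 = -17.77071 eV

N⁶⁺ (Z = 7) at n = 7:
E = -13.6057 × 7² / 7² = -13.6057 × 49 / 49 = -13.60570 eV

Since -17.77071 eV < -13.60570 eV,
O⁷⁺ at n = 7 is more tightly bound (requires more energy to ionize).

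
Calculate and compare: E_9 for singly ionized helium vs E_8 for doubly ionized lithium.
Li²⁺ at n = 8 (E = -1.9133 eV)

Using E_n = -13.6057 Z² / n² eV:

He⁺ (Z = 2) at n = 9:
E = -13.6057 × 2² / 9² = -13.6057 × 4 / 81 = -0.6718864 eV

Li²⁺ (Z = 3) at n = 8:
E = -13.6057 × 3² / 8² = -13.6057 × 9 / 64 = -1.9133016 eV

Since -1.9133016 eV < -0.6718864 eV,
Li²⁺ at n = 8 is more tightly bound (requires more energy to ionize).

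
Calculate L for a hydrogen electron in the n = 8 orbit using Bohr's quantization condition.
8.43657e-34 J·s (or 8ℏ)

In the Bohr model, angular momentum is quantized:
L = nℏ

where ℏ = h/(2π) = 1.0545718e-34 J·s

For n = 8:
L = 8 × 1.0545718e-34 J·s
L = 8.43657e-34 J·s

This can also be written as L = 8ℏ.
The angular momentum is an integer multiple of the reduced Planck constant.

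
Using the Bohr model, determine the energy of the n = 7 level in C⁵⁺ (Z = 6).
-9.996 eV

For hydrogen-like ions, the energy levels scale with Z²:
E_n = -13.6057 Z² / n² eV

For C⁵⁺ (Z = 6) at n = 7:
E_7 = -13.6057 × 6² / 7²
E_7 = -13.6057 × 36 / 49
E_7 = -489.8052 / 49
E_7 = -9.996 eV

The energy is 36 times more negative than hydrogen at the same n due to the stronger nuclear charge.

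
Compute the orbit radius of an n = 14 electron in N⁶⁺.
1.4817 nm (or 14.8170 Å)

The Bohr radius formula is:
r_n = n² a₀ / Z

where a₀ = 0.0529177 nm is the Bohr radius.

For N⁶⁺ (Z = 7) at n = 14:
r_14 = 14² × 0.0529177 nm / 7
r_14 = 196 × 0.0529177 nm / 7
r_14 = 10.37187 nm / 7
r_14 = 1.4817 nm

The electron orbits at approximately 1.4817 nm from the nucleus.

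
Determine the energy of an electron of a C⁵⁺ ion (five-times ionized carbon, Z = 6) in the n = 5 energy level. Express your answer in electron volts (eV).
-19.592208 eV

The energy levels of a hydrogen-like atom are given by:
E_n = -13.6057 Z² / n² eV  (with Z = 6 for C⁵⁺)

For n = 5:
E_5 = -13.6057 × 6² / 5²
E_5 = -13.6057 × 36 / 25
E_5 = -19.592208 eV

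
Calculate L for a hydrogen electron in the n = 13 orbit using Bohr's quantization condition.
1.371e-33 J·s (or 13ℏ)

In the Bohr model, angular momentum is quantized:
L = nℏ

where ℏ = h/(2π) = 1.05457e-34 J·s

For n = 13:
L = 13 × 1.05457e-34 J·s
L = 1.371e-33 J·s

This can also be written as L = 13ℏ.
The angular momentum is an integer multiple of the reduced Planck constant.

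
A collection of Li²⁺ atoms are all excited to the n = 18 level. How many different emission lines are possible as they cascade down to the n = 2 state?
136

The electron can occupy levels n = 2, 3, ..., 18 during de-excitation — that is m = 18 - 2 + 1 = 17 distinct levels.

The number of distinct spectral lines equals the number of ways to choose 2 of these m levels (each pair gives one possible emission transition):

Number of lines = m(m-1)/2 = 17×16/2 = 136

These correspond to all possible transitions between the 17 levels:
18 → 17, 18 → 16, 18 → 15, 18 → 14, 18 → 13, 18 → 12, 18 → 11, 18 → 10...

Each transition produces a photon with a unique energy (and thus wavelength). This count does not depend on Z.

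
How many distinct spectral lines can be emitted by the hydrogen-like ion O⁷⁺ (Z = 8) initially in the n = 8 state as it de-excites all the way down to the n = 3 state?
15

The electron can occupy levels n = 3, 4, ..., 8 during de-excitation — that is m = 8 - 3 + 1 = 6 distinct levels.

The number of distinct spectral lines equals the number of ways to choose 2 of these m levels (each pair gives one possible emission transition):

Number of lines = m(m-1)/2 = 6×5/2 = 15

These correspond to all possible transitions between the 6 levels:
8 → 7, 8 → 6, 8 → 5, 8 → 4, 8 → 3, 7 → 6, 7 → 5, 7 → 4...

Each transition produces a photon with a unique energy (and thus wavelength). This count does not depend on Z.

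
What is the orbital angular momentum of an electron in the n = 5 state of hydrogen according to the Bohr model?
5.273e-34 J·s (or 5ℏ)

In the Bohr model, angular momentum is quantized:
L = nℏ

where ℏ = h/(2π) = 1.05457e-34 J·s

For n = 5:
L = 5 × 1.05457e-34 J·s
L = 5.273e-34 J·s

This can also be written as L = 5ℏ.
The angular momentum is an integer multiple of the reduced Planck constant.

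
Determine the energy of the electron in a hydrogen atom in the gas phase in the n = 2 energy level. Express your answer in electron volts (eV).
-3.40143 eV

The energy levels of a hydrogen-like atom are given by:
E_n = -13.6057 eV / n²

For n = 2:
E_2 = -13.6057 eV / 2²
E_2 = -13.6057 eV / 4
E_2 = -3.40143 eV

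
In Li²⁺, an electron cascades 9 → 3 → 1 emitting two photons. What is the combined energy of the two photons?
120.940 eV

The energy levels of Li²⁺ are E_n = -13.6057 × 3² / n² eV.

First transition (9 → 3):
ΔE₁ = |E_3 - E_9|
ΔE₁ = |-13.605700000 - (-1.511744444)| = 12.093956 eV

Second transition (3 → 1):
ΔE₂ = |E_1 - E_3|
ΔE₂ = |-122.451300000 - (-13.605700000)| = 108.845600 eV

Total energy released:
E_total = ΔE₁ + ΔE₂ = 12.093956 + 108.845600 = 120.940 eV

Note: This equals the direct transition 9 → 1: 120.940 eV ✓
Energy is conserved regardless of the path taken.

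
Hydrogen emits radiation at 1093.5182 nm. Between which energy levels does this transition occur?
n = 6 → n = 3

First, find the photon energy from the wavelength (hc = 1239.84 eV·nm):
E = hc/λ = 1239.84 eV·nm / 1093.5182 nm = 1.1338083 eV

The energy levels of hydrogen satisfy E_n = -13.6057 / n² eV, so an emission n_i → n_f releases
ΔE = 13.6057 × (1/n_f² − 1/n_i²) eV.

Setting ΔE equal to the photon energy:
1/n_f² − 1/n_i² = 1.1338083 / 13.6057 = 0.083333331

Since 1/n_i² must be positive, we need 1/n_f² > 0.083333331, i.e. n_f ≤ 3. For each allowed n_f, solve n_i = (1/n_f² − 0.083333331)^(−1/2) and check whether it is a whole number:
  n_f = 1: 1/n_i² = 1.000000000 − 0.083333331 = 0.916666669 → n_i = 1.044  (not an integer) ✗
  n_f = 2: 1/n_i² = 0.250000000 − 0.083333331 = 0.166666669 → n_i = 2.449  (not an integer) ✗
  n_f = 3: 1/n_i² = 0.111111111 − 0.083333331 = 0.027777780 → n_i = 6.000  → integer, n_i = 6 ✓

Only n_f = 3 gives an integer upper level, n_i = 6.

The transition is from n = 6 to n = 3 (emission).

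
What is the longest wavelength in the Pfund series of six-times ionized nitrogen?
152.159 nm

The longest wavelength corresponds to the smallest energy transition in the series.
The Pfund series has all transitions ending at n_f = 5.

For N⁶⁺ (Z = 7), the first line (α-line) is the jump from n = 6 to n = 5:
E_6 = -13.6057 × 7² / 6² = -18.5188694 eV
E_5 = -13.6057 × 7² / 5² = -26.6671720 eV
ΔE = E_6 - E_5 = 8.1483026 eV

λ = hc/E = 1239.84 eV·nm / 8.1483026 eV
λ = 152.159 nm

This is the α-line of the Pfund series in N⁶⁺.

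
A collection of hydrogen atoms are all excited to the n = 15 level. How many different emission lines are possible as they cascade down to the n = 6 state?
45

The electron can occupy levels n = 6, 7, ..., 15 during de-excitation — that is m = 15 - 6 + 1 = 10 distinct levels.

The number of distinct spectral lines equals the number of ways to choose 2 of these m levels (each pair gives one possible emission transition):

Number of lines = m(m-1)/2 = 10×9/2 = 45

These correspond to all possible transitions between the 10 levels:
15 → 14, 15 → 13, 15 → 12, 15 → 11, 15 → 10, 15 → 9, 15 → 8, 15 → 7...

Each transition produces a photon with a unique energy (and thus wavelength). This count does not depend on Z.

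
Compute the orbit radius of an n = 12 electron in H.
7.6202 nm (or 76.2015 Å)

The Bohr radius formula is:
r_n = n² a₀ / Z

where a₀ = 0.0529177 nm is the Bohr radius.

For H (Z = 1) at n = 12:
r_12 = 12² × 0.0529177 nm / 1
r_12 = 144 × 0.0529177 nm / 1
r_12 = 7.62015 nm / 1
r_12 = 7.6202 nm

The electron orbits at approximately 7.6202 nm from the nucleus.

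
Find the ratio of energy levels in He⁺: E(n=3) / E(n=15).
25.00000

Using E_n = -13.6057 Z² / n² eV with Z = 2:

E_3 = -13.6057 × 2² / 3² = -54.4228 / 9 = -6.04697777778 eV
E_15 = -13.6057 × 2² / 15² = -54.4228 / 225 = -0.24187911111 eV

The ratio is:
E_3/E_15 = (-6.04697777778) / (-0.24187911111)
E_3/E_15 = (-54.4228/9) / (-54.4228/225)
E_3/E_15 = 225/9
E_3/E_15 = 25.00000
(Note: the Z² factors cancel in the ratio.)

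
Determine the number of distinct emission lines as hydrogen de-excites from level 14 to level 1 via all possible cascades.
91

The electron can occupy levels n = 1, 2, ..., 14 during de-excitation — that is m = 14 - 1 + 1 = 14 distinct levels.

The number of distinct spectral lines equals the number of ways to choose 2 of these m levels (each pair gives one possible emission transition):

Number of lines = m(m-1)/2 = 14×13/2 = 91

These correspond to all possible transitions between the 14 levels:
14 → 13, 14 → 12, 14 → 11, 14 → 10, 14 → 9, 14 → 8, 14 → 7, 14 → 6...

Each transition produces a photon with a unique energy (and thus wavelength). This count does not depend on Z.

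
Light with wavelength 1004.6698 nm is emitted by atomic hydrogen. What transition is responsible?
n = 7 → n = 3

First, find the photon energy from the wavelength (hc = 1239.84 eV·nm):
E = hc/λ = 1239.84 eV·nm / 1004.6698 nm = 1.2340771 eV

The energy levels of hydrogen satisfy E_n = -13.6057 / n² eV, so an emission n_i → n_f releases
ΔE = 13.6057 × (1/n_f² − 1/n_i²) eV.

Setting ΔE equal to the photon energy:
1/n_f² − 1/n_i² = 1.2340771 / 13.6057 = 0.090702948

Since 1/n_i² must be positive, we need 1/n_f² > 0.090702948, i.e. n_f ≤ 3. For each allowed n_f, solve n_i = (1/n_f² − 0.090702948)^(−1/2) and check whether it is a whole number:
  n_f = 1: 1/n_i² = 1.000000000 − 0.090702948 = 0.909297052 → n_i = 1.049  (not an integer) ✗
  n_f = 2: 1/n_i² = 0.250000000 − 0.090702948 = 0.159297052 → n_i = 2.506  (not an integer) ✗
  n_f = 3: 1/n_i² = 0.111111111 − 0.090702948 = 0.020408163 → n_i = 7.000  → integer, n_i = 7 ✓

Only n_f = 3 gives an integer upper level, n_i = 7.

The transition is from n = 7 to n = 3 (emission).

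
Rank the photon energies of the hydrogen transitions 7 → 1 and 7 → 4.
7 → 1

Calculate the energy for each transition:

Transition 7 → 1:
ΔE₁ = |E_1 - E_7| = |-13.6057/1² - (-13.6057/7²)|
ΔE₁ = |-13.6057000000 - (-0.2776673469)| = 13.3280327 eV

Transition 7 → 4:
ΔE₂ = |E_4 - E_7| = |-13.6057/4² - (-13.6057/7²)|
ΔE₂ = |-0.8503562500 - (-0.2776673469)| = 0.5726889 eV

Since 13.3280327 eV > 0.5726889 eV, the transition 7 → 1 emits the more energetic photon.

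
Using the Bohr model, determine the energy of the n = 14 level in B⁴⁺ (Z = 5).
-1.74 eV

For hydrogen-like ions, the energy levels scale with Z²:
E_n = -13.6057 Z² / n² eV

For B⁴⁺ (Z = 5) at n = 14:
E_14 = -13.6057 × 5² / 14²
E_14 = -13.6057 × 25 / 196
E_14 = -340.1425 / 196
E_14 = -1.74 eV

The energy is 25 times more negative than hydrogen at the same n due to the stronger nuclear charge.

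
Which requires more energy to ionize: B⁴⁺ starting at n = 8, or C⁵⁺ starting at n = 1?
C⁵⁺ at n = 1 (E = -489.805200 eV)

Using E_n = -13.6057 Z² / n² eV:

B⁴⁺ (Z = 5) at n = 8:
E = -13.6057 × 5² / 8² = -13.6057 × 25 / 64 = -5.314726563 eV

C⁵⁺ (Z = 6) at n = 1:
E = -13.6057 × 6² / 1² = -13.6057 × 36 / 1 = -489.805200000 eV

Since -489.805200000 eV < -5.314726563 eV,
C⁵⁺ at n = 1 is more tightly bound (requires more energy to ionize).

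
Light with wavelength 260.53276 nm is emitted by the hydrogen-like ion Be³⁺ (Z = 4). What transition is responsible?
n = 13 → n = 6

First, find the photon energy from the wavelength (hc = 1239.84 eV·nm):
E = hc/λ = 1239.84 eV·nm / 260.53276 nm = 4.7588641 eV

The energy levels of Be³⁺ satisfy E_n = -13.6057 × 4² / n² eV, so an emission n_i → n_f releases
ΔE = 13.6057 × 4² × (1/n_f² − 1/n_i²) eV.

Setting ΔE equal to the photon energy:
1/n_f² − 1/n_i² = 4.7588641 / (13.6057 × 4²) = 0.021860618

Since 1/n_i² must be positive, we need 1/n_f² > 0.021860618, i.e. n_f ≤ 6. For each allowed n_f, solve n_i = (1/n_f² − 0.021860618)^(−1/2) and check whether it is a whole number:
  n_f = 1: 1/n_i² = 1.000000000 − 0.021860618 = 0.978139382 → n_i = 1.011  (not an integer) ✗
  n_f = 2: 1/n_i² = 0.250000000 − 0.021860618 = 0.228139382 → n_i = 2.094  (not an integer) ✗
  n_f = 3: 1/n_i² = 0.111111111 − 0.021860618 = 0.089250493 → n_i = 3.347  (not an integer) ✗
  n_f = 4: 1/n_i² = 0.062500000 − 0.021860618 = 0.040639382 → n_i = 4.961  (not an integer) ✗
  n_f = 5: 1/n_i² = 0.040000000 − 0.021860618 = 0.018139382 → n_i = 7.425  (not an integer) ✗
  n_f = 6: 1/n_i² = 0.027777778 − 0.021860618 = 0.005917160 → n_i = 13.000  → integer, n_i = 13 ✓

Only n_f = 6 gives an integer upper level, n_i = 13.

The transition is from n = 13 to n = 6 (emission).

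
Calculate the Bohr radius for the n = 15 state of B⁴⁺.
2.3813 nm (or 23.8130 Å)

The Bohr radius formula is:
r_n = n² a₀ / Z

where a₀ = 0.0529177 nm is the Bohr radius.

For B⁴⁺ (Z = 5) at n = 15:
r_15 = 15² × 0.0529177 nm / 5
r_15 = 225 × 0.0529177 nm / 5
r_15 = 11.90648 nm / 5
r_15 = 2.3813 nm

The electron orbits at approximately 2.3813 nm from the nucleus.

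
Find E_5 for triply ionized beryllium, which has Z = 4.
-8.707648 eV

For hydrogen-like ions, the energy levels scale with Z²:
E_n = -13.6057 Z² / n² eV

For Be³⁺ (Z = 4) at n = 5:
E_5 = -13.6057 × 4² / 5²
E_5 = -13.6057 × 16 / 25
E_5 = -217.6912 / 25
E_5 = -8.707648 eV

The energy is 16 times more negative than hydrogen at the same n due to the stronger nuclear charge.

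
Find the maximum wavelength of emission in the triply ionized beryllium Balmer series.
41.01 nm

The longest wavelength corresponds to the smallest energy transition in the series.
The Balmer series has all transitions ending at n_f = 2.

For Be³⁺ (Z = 4), the first line (α-line) is the jump from n = 3 to n = 2:
E_3 = -13.6057 × 4² / 3² = -24.1879 eV
E_2 = -13.6057 × 4² / 2² = -54.4228 eV
ΔE = E_3 - E_2 = 30.2349 eV

λ = hc/E = 1239.84 eV·nm / 30.2349 eV
λ = 41.01 nm

This is the α-line of the Balmer series in Be³⁺.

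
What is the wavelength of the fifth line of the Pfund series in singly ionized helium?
759.38761 nm

The lines of a series are numbered from the longest wavelength (smallest ΔE) outward; the fifth line is the transition from n = n_f + 5 to n_f.
The Pfund series has all transitions ending at n_f = 5.

For He⁺ (Z = 2), the fifth line (ε-line) is the jump from n = 10 to n = 5:
E_10 = -13.6057 × 2² / 10² = -0.544228000 eV
E_5 = -13.6057 × 2² / 5² = -2.176912000 eV
ΔE = E_10 - E_5 = 1.632684000 eV

λ = hc/E = 1239.84 eV·nm / 1.632684000 eV
λ = 759.38761 nm

This is the ε-line of the Pfund series in He⁺.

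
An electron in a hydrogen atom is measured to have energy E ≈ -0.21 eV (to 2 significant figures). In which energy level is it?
n = 8

The exact energy levels follow E_n = -13.6057 eV / n².

The measured value (-0.21 eV) is reported to only 2 significant figures, so we must test candidate n values and see which one matches to that precision.

Candidate energies:
  n = 6:  E = -13.6057/6² = -0.37794 eV
  n = 7:  E = -13.6057/7² = -0.27767 eV
  n = 8:  E = -13.6057/8² = -0.21259 eV  ← matches
  n = 9:  E = -13.6057/9² = -0.16797 eV
  n = 10:  E = -13.6057/10² = -0.13606 eV

Checking against the measurement of -0.21 eV (2 sig figs), only n = 8 agrees:
E_8 = -0.21259 eV, which rounds to -0.21 eV ✓

Therefore n = 8.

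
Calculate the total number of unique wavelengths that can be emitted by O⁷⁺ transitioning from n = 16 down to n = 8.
36

The electron can occupy levels n = 8, 9, ..., 16 during de-excitation — that is m = 16 - 8 + 1 = 9 distinct levels.

The number of distinct spectral lines equals the number of ways to choose 2 of these m levels (each pair gives one possible emission transition):

Number of lines = m(m-1)/2 = 9×8/2 = 36

These correspond to all possible transitions between the 9 levels:
16 → 15, 16 → 14, 16 → 13, 16 → 12, 16 → 11, 16 → 10, 16 → 9, 16 → 8...

Each transition produces a photon with a unique energy (and thus wavelength). This count does not depend on Z.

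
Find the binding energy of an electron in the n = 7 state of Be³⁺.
4.4427 eV

The ionization energy is the energy needed to remove the electron completely (n → ∞).

For a hydrogen-like ion with Z = 4, E_n = -13.6057 Z² / n² eV.

At n = 7: E_7 = -13.6057 × 4² / 7² = -4.4426776 eV
At n = ∞: E_∞ = 0 eV

Ionization energy = E_∞ - E_7 = 0 - (-4.4426776) = 4.4426776 eV
Ionization energy ≈ 4.4427 eV

This is also called the binding energy of the electron in state n = 7.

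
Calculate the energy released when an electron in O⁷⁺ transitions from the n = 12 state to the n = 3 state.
90.704667 eV

The energy levels are E_n = -13.6057 Z² eV / n².

Energy at n = 12: E_12 = -13.6057 × 8² / 12² = -6.046977778 eV
Energy at n = 3: E_3 = -13.6057 × 8² / 3² = -96.751644444 eV

For emission (electron falling to lower state), the photon energy is:
E_photon = E_12 - E_3 = |-6.046977778 - (-96.751644444)|
E_photon = 90.704667 eV

This energy is carried away by the emitted photon.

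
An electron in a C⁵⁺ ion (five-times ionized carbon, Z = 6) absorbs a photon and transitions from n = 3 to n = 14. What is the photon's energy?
51.92 eV

The energy levels of a hydrogen-like atom are E_n = -13.6057 Z² eV / n².

Energy at n = 3: E_3 = -13.6057 × 6² / 3² = -54.42280 eV
Energy at n = 14: E_14 = -13.6057 × 6² / 14² = -2.49901 eV

The excitation energy is the difference:
ΔE = E_14 - E_3
ΔE = -2.49901 - (-54.42280)
ΔE = 51.92 eV

Since this is positive, energy must be absorbed (photon absorption).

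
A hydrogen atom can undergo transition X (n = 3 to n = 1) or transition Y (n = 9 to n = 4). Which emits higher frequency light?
3 → 1

Calculate the energy for each transition:

Transition 3 → 1:
ΔE₁ = |E_1 - E_3| = |-13.6057/1² - (-13.6057/3²)|
ΔE₁ = |-13.605700000000 - (-1.511744444444)| = 12.093955556 eV

Transition 9 → 4:
ΔE₂ = |E_4 - E_9| = |-13.6057/4² - (-13.6057/9²)|
ΔE₂ = |-0.850356250000 - (-0.167971604938)| = 0.682384645 eV

Since 12.093955556 eV > 0.682384645 eV, the transition 3 → 1 emits the more energetic photon.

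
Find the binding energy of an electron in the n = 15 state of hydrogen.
0.060470 eV

The ionization energy is the energy needed to remove the electron completely (n → ∞).

For hydrogen, E_n = -13.6057 eV / n².

At n = 15: E_15 = -13.6057 / 15² = -0.060469778 eV
At n = ∞: E_∞ = 0 eV

Ionization energy = E_∞ - E_15 = 0 - (-0.060469778) = 0.060469778 eV
Ionization energy ≈ 0.060470 eV

This is also called the binding energy of the electron in state n = 15.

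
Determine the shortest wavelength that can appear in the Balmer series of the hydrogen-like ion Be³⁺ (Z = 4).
22.7816 nm

The series limit corresponds to the transition from n = ∞ to n = 2.
This is the highest energy (shortest wavelength) transition in the Balmer series.

E_∞ = 0 eV
E_2 = -13.6057 × 4² / 2² = -54.422800 eV

Energy at series limit:
ΔE = E_∞ - E_2 = 0 - (-54.422800) = 54.422800 eV
λ = hc/E = 1239.84 eV·nm / 54.422800 eV = 22.7816 nm

This energy equals the ionization energy from the n = 2 state of Be³⁺.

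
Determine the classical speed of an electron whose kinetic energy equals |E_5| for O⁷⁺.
3.5003e+06 m/s (or 1.17% of c)

The binding energy at n = 5 for O⁷⁺ is:
E_5 = -13.6057 × 8²/5² = -34.830592 eV
|E_5| = 34.830592 eV

Convert to Joules:
KE = 34.830592 eV × (1.602177 × 10⁻¹⁹ J/eV) = 5.580477e-18 J

Using KE = ½mv²:
v = √(2·KE/m_e)
v = √(2 × 5.580477e-18 J / 9.10938 × 10⁻³¹ kg)
v = 3.5003e+06 m/s

This is approximately 1.17% the speed of light.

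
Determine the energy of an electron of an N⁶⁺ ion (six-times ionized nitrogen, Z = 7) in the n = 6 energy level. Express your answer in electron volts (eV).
-18.519 eV

The energy levels of a hydrogen-like atom are given by:
E_n = -13.6057 Z² / n² eV  (with Z = 7 for N⁶⁺)

For n = 6:
E_6 = -13.6057 × 7² / 6²
E_6 = -13.6057 × 49 / 36
E_6 = -18.519 eV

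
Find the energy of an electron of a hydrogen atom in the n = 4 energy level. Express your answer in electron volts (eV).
-0.850 eV

The energy levels of a hydrogen-like atom are given by:
E_n = -13.6057 eV / n²

For n = 4:
E_4 = -13.6057 eV / 4²
E_4 = -13.6057 eV / 16
E_4 = -0.850 eV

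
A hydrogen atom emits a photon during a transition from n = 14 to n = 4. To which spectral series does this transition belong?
Brackett series

The spectral series in hydrogen are named based on the final (lower) energy level:
- Lyman series: n_final = 1 (ultraviolet)
- Balmer series: n_final = 2 (visible/near-UV)
- Paschen series: n_final = 3 (infrared)
- Brackett series: n_final = 4 (infrared)
- Pfund series: n_final = 5 (far infrared)

Since this transition ends at n = 4, it belongs to the Brackett series.

For reference, this 14 → 4 line has photon energy
ΔE = 13.6057 eV × (1/4² - 1/14²) = 0.7809394133 eV,
corresponding to wavelength λ = hc/ΔE = 1239.84 eV·nm / 0.7809394133 eV = 1587.6264 nm in the infrared region.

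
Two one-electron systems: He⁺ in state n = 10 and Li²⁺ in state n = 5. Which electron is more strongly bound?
Li²⁺ at n = 5 (E = -4.898052 eV)

Using E_n = -13.6057 Z² / n² eV:

He⁺ (Z = 2) at n = 10:
E = -13.6057 × 2² / 10² = -13.6057 × 4 / 100 = -0.544228000 eV

Li²⁺ (Z = 3) at n = 5:
E = -13.6057 × 3² / 5² = -13.6057 × 9 / 25 = -4.898052000 eV

Since -4.898052000 eV < -0.544228000 eV,
Li²⁺ at n = 5 is more tightly bound (requires more energy to ionize).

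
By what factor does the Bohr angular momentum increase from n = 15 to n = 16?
1.067

In the Bohr model, L_n = nℏ, so the ratio is purely the ratio of quantum numbers:

L_16/L_15 = 16ℏ / 15ℏ = 16/15 = 1.067

The angular momentum scales linearly with n.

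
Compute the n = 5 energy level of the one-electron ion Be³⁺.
-8.7076 eV

For hydrogen-like ions, the energy levels scale with Z²:
E_n = -13.6057 Z² / n² eV

For Be³⁺ (Z = 4) at n = 5:
E_5 = -13.6057 × 4² / 5²
E_5 = -13.6057 × 16 / 25
E_5 = -217.6912 / 25
E_5 = -8.7076 eV

The energy is 16 times more negative than hydrogen at the same n due to the stronger nuclear charge.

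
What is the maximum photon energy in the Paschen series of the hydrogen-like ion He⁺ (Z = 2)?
6.046978 eV

The series limit corresponds to the transition from n = ∞ to n = 3.
This is the highest energy (shortest wavelength) transition in the Paschen series.

E_∞ = 0 eV
E_3 = -13.6057 × 2² / 3² = -6.046978 eV

Energy at series limit:
ΔE = E_∞ - E_3 = 0 - (-6.046978) = 6.046978 eV

This energy equals the ionization energy from the n = 3 state of He⁺.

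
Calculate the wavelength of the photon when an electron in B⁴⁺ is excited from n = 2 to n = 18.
14.762495 nm

First, find the transition energy using E_n = -13.6057 Z² / n² eV:
E_2 = -13.6057 × 5² / 2² = -85.03562500 eV
E_18 = -13.6057 × 5² / 18² = -1.04982253 eV

Photon energy: |ΔE| = |E_18 - E_2| = 83.98580247 eV

Convert to wavelength using E = hc/λ with hc = 1239.84 eV·nm:
λ = hc/E = 1239.84 eV·nm / 83.98580247 eV
λ = 14.762495 nm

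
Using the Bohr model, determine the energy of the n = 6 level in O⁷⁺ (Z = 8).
-24.18791 eV

For hydrogen-like ions, the energy levels scale with Z²:
E_n = -13.6057 Z² / n² eV

For O⁷⁺ (Z = 8) at n = 6:
E_6 = -13.6057 × 8² / 6²
E_6 = -13.6057 × 64 / 36
E_6 = -870.7648 / 36
E_6 = -24.18791 eV

The energy is 64 times more negative than hydrogen at the same n due to the stronger nuclear charge.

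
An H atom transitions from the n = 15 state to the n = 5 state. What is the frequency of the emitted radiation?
1.17e+14 Hz

First, find the transition energy:
E_15 = -13.6057 / 15² = -0.060470 eV
E_5 = -13.6057 / 5² = -0.544228 eV
|ΔE| = |E_5 - E_15| = 0.483758 eV

Convert to Joules: E = 0.483758 eV × (1.602177 × 10⁻¹⁹ J/eV) = 7.7507e-20 J

Using E = hf:
f = E/h = 7.7507e-20 J / (6.62607 × 10⁻³⁴ J·s)
f = 1.17e+14 Hz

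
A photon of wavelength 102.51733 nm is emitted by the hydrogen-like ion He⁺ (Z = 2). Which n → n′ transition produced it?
n = 6 → n = 2

First, find the photon energy from the wavelength (hc = 1239.84 eV·nm):
E = hc/λ = 1239.84 eV·nm / 102.51733 nm = 12.093955 eV

The energy levels of He⁺ satisfy E_n = -13.6057 × 2² / n² eV, so an emission n_i → n_f releases
ΔE = 13.6057 × 2² × (1/n_f² − 1/n_i²) eV.

Setting ΔE equal to the photon energy:
1/n_f² − 1/n_i² = 12.093955 / (13.6057 × 2²) = 0.22222221

Since 1/n_i² must be positive, we need 1/n_f² > 0.22222221, i.e. n_f ≤ 2. For each allowed n_f, solve n_i = (1/n_f² − 0.22222221)^(−1/2) and check whether it is a whole number:
  n_f = 1: 1/n_i² = 1.00000000 − 0.22222221 = 0.77777779 → n_i = 1.134  (not an integer) ✗
  n_f = 2: 1/n_i² = 0.25000000 − 0.22222221 = 0.02777779 → n_i = 6.000  → integer, n_i = 6 ✓

Only n_f = 2 gives an integer upper level, n_i = 6.

The transition is from n = 6 to n = 2 (emission).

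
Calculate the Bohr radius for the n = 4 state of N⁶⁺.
0.1210 nm (or 1.2095 Å)

The Bohr radius formula is:
r_n = n² a₀ / Z

where a₀ = 0.0529177 nm is the Bohr radius.

For N⁶⁺ (Z = 7) at n = 4:
r_4 = 4² × 0.0529177 nm / 7
r_4 = 16 × 0.0529177 nm / 7
r_4 = 0.84668 nm / 7
r_4 = 0.1210 nm

The electron orbits at approximately 0.1210 nm from the nucleus.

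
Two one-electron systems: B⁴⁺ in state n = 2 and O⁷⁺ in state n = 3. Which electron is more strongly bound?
O⁷⁺ at n = 3 (E = -96.75164 eV)

Using E_n = -13.6057 Z² / n² eV:

B⁴⁺ (Z = 5) at n = 2:
E = -13.6057 × 5² / 2² = -13.6057 × 25 / 4 = -85.03562500 eV

O⁷⁺ (Z = 8) at n = 3:
E = -13.6057 × 8² / 3² = -13.6057 × 64 / 9 = -96.75164444 eV

Since -96.75164444 eV < -85.03562500 eV,
O⁷⁺ at n = 3 is more tightly bound (requires more energy to ionize).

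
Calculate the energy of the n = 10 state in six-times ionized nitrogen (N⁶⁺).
-6.67 eV

For hydrogen-like ions, the energy levels scale with Z²:
E_n = -13.6057 Z² / n² eV

For N⁶⁺ (Z = 7) at n = 10:
E_10 = -13.6057 × 7² / 10²
E_10 = -13.6057 × 49 / 100
E_10 = -666.6793 / 100
E_10 = -6.67 eV

The energy is 49 times more negative than hydrogen at the same n due to the stronger nuclear charge.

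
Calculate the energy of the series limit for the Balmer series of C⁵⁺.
122.451300 eV

The series limit corresponds to the transition from n = ∞ to n = 2.
This is the highest energy (shortest wavelength) transition in the Balmer series.

E_∞ = 0 eV
E_2 = -13.6057 × 6² / 2² = -122.451300 eV

Energy at series limit:
ΔE = E_∞ - E_2 = 0 - (-122.451300) = 122.451300 eV

This energy equals the ionization energy from the n = 2 state of C⁵⁺.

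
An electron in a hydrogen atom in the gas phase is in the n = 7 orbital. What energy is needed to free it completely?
0.278 eV

The ionization energy is the energy needed to remove the electron completely (n → ∞).

For hydrogen, E_n = -13.6057 eV / n².

At n = 7: E_7 = -13.6057 / 7² = -0.277667 eV
At n = ∞: E_∞ = 0 eV

Ionization energy = E_∞ - E_7 = 0 - (-0.277667) = 0.277667 eV
Ionization energy ≈ 0.278 eV

This is also called the binding energy of the electron in state n = 7.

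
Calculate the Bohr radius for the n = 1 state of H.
0.052918 nm (or 0.529177 Å)

The Bohr radius formula is:
r_n = n² a₀ / Z

where a₀ = 0.052917721 nm is the Bohr radius.

For H (Z = 1) at n = 1:
r_1 = 1² × 0.052917721 nm / 1
r_1 = 1 × 0.052917721 nm / 1
r_1 = 0.0529177 nm / 1
r_1 = 0.052918 nm

The electron orbits at approximately 0.052918 nm from the nucleus.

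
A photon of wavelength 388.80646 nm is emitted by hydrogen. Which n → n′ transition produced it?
n = 8 → n = 2

First, find the photon energy from the wavelength (hc = 1239.84 eV·nm):
E = hc/λ = 1239.84 eV·nm / 388.80646 nm = 3.1888359 eV

The energy levels of hydrogen satisfy E_n = -13.6057 / n² eV, so an emission n_i → n_f releases
ΔE = 13.6057 × (1/n_f² − 1/n_i²) eV.

Setting ΔE equal to the photon energy:
1/n_f² − 1/n_i² = 3.1888359 / 13.6057 = 0.23437500

Since 1/n_i² must be positive, we need 1/n_f² > 0.23437500, i.e. n_f ≤ 2. For each allowed n_f, solve n_i = (1/n_f² − 0.23437500)^(−1/2) and check whether it is a whole number:
  n_f = 1: 1/n_i² = 1.00000000 − 0.23437500 = 0.76562500 → n_i = 1.143  (not an integer) ✗
  n_f = 2: 1/n_i² = 0.25000000 − 0.23437500 = 0.01562500 → n_i = 8.000  → integer, n_i = 8 ✓

Only n_f = 2 gives an integer upper level, n_i = 8.

The transition is from n = 8 to n = 2 (emission).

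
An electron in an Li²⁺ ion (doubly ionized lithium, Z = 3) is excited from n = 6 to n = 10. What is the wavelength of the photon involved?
569.54071 nm

First, find the transition energy using E_n = -13.6057 Z² / n² eV:
E_6 = -13.6057 × 3² / 6² = -3.401425000 eV
E_10 = -13.6057 × 3² / 10² = -1.224513000 eV

Photon energy: |ΔE| = |E_10 - E_6| = 2.176912000 eV

Convert to wavelength using E = hc/λ with hc = 1239.84 eV·nm:
λ = hc/E = 1239.84 eV·nm / 2.176912000 eV
λ = 569.54071 nm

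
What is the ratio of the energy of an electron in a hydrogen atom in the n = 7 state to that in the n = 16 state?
5.2245

Using E_n = -13.6057 Z² / n² eV with Z = 1:

E_7 = -13.6057 / 7² = -13.6057 / 49 = -0.2776673469 eV
E_16 = -13.6057 / 16² = -13.6057 / 256 = -0.0531472656 eV

The ratio is:
E_7/E_16 = (-0.2776673469) / (-0.0531472656)
E_7/E_16 = (-13.6057/49) / (-13.6057/256)
E_7/E_16 = 256/49
E_7/E_16 = 5.2245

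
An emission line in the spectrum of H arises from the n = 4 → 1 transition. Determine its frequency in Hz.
3.08e+15 Hz

First, find the transition energy:
E_4 = -13.6057 / 4² = -0.850356 eV
E_1 = -13.6057 / 1² = -13.605700 eV
|ΔE| = |E_1 - E_4| = 12.755344 eV

Convert to Joules: E = 12.755344 eV × (1.602177 × 10⁻¹⁹ J/eV) = 2.0436e-18 J

Using E = hf:
f = E/h = 2.0436e-18 J / (6.62607 × 10⁻³⁴ J·s)
f = 3.08e+15 Hz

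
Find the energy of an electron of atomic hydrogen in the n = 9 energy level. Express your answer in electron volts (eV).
-0.167972 eV

The energy levels of a hydrogen-like atom are given by:
E_n = -13.6057 eV / n²

For n = 9:
E_9 = -13.6057 eV / 9²
E_9 = -13.6057 eV / 81
E_9 = -0.167972 eV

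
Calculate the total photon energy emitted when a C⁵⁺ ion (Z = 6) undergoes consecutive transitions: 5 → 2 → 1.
470.213 eV

The energy levels of C⁵⁺ are E_n = -13.6057 × 6² / n² eV.

First transition (5 → 2):
ΔE₁ = |E_2 - E_5|
ΔE₁ = |-122.451300000 - (-19.592208000)| = 102.859092 eV

Second transition (2 → 1):
ΔE₂ = |E_1 - E_2|
ΔE₂ = |-489.805200000 - (-122.451300000)| = 367.353900 eV

Total energy released:
E_total = ΔE₁ + ΔE₂ = 102.859092 + 367.353900 = 470.213 eV

Note: This equals the direct transition 5 → 1: 470.213 eV ✓
Energy is conserved regardless of the path taken.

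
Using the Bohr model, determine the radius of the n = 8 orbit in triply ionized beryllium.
0.84668 nm (or 8.46684 Å)

The Bohr radius formula is:
r_n = n² a₀ / Z

where a₀ = 0.05291772 nm is the Bohr radius.

For Be³⁺ (Z = 4) at n = 8:
r_8 = 8² × 0.05291772 nm / 4
r_8 = 64 × 0.05291772 nm / 4
r_8 = 3.386734 nm / 4
r_8 = 0.84668 nm

The electron orbits at approximately 0.84668 nm from the nucleus.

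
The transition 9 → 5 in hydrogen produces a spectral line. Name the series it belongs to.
Pfund series

The spectral series in hydrogen are named based on the final (lower) energy level:
- Lyman series: n_final = 1 (ultraviolet)
- Balmer series: n_final = 2 (visible/near-UV)
- Paschen series: n_final = 3 (infrared)
- Brackett series: n_final = 4 (infrared)
- Pfund series: n_final = 5 (far infrared)

Since this transition ends at n = 5, it belongs to the Pfund series.

For reference, this 9 → 5 line has photon energy
ΔE = 13.6057 eV × (1/5² - 1/9²) = 0.3762563951 eV,
corresponding to wavelength λ = hc/ΔE = 1239.84 eV·nm / 0.3762563951 eV = 3295.1998 nm in the far infrared region.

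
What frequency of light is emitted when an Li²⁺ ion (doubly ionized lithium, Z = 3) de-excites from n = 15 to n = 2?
7.271e+15 Hz

First, find the transition energy:
E_15 = -13.6057 × 3² / 15² = -0.54423 eV
E_2 = -13.6057 × 3² / 2² = -30.61283 eV
|ΔE| = |E_2 - E_15| = 30.06860 eV

Convert to Joules: E = 30.06860 eV × (1.602177 × 10⁻¹⁹ J/eV) = 4.81752e-18 J

Using E = hf:
f = E/h = 4.81752e-18 J / (6.62607 × 10⁻³⁴ J·s)
f = 7.271e+15 Hz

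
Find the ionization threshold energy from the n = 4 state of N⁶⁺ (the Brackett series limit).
41.66746 eV

The series limit corresponds to the transition from n = ∞ to n = 4.
This is the highest energy (shortest wavelength) transition in the Brackett series.

E_∞ = 0 eV
E_4 = -13.6057 × 7² / 4² = -41.66746 eV

Energy at series limit:
ΔE = E_∞ - E_4 = 0 - (-41.66746) = 41.66746 eV

This energy equals the ionization energy from the n = 4 state of N⁶⁺.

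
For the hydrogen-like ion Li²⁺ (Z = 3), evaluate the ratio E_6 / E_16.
7.11

Using E_n = -13.6057 Z² / n² eV with Z = 3:

E_6 = -13.6057 × 3² / 6² = -122.4513 / 36 = -3.40142500 eV
E_16 = -13.6057 × 3² / 16² = -122.4513 / 256 = -0.47832539 eV

The ratio is:
E_6/E_16 = (-3.40142500) / (-0.47832539)
E_6/E_16 = (-122.4513/36) / (-122.4513/256)
E_6/E_16 = 256/36
E_6/E_16 = 7.11
(Note: the Z² factors cancel in the ratio.)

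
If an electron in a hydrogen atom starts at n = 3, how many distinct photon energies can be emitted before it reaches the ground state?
3

The electron can occupy levels n = 1, 2, ..., 3 during de-excitation — that is m = 3 - 1 + 1 = 3 distinct levels.

The number of distinct spectral lines equals the number of ways to choose 2 of these m levels (each pair gives one possible emission transition):

Number of lines = m(m-1)/2 = 3×2/2 = 3

These correspond to all possible transitions between the 3 levels:
3 → 2, 3 → 1, 2 → 1

Each transition produces a photon with a unique energy (and thus wavelength). This count does not depend on Z.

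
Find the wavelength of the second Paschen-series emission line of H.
1281.46659 nm

The lines of a series are numbered from the longest wavelength (smallest ΔE) outward; the second line is the transition from n = n_f + 2 to n_f.
The Paschen series has all transitions ending at n_f = 3.

For H, the second line (β-line) is the jump from n = 5 to n = 3:
E_5 = -13.6057 / 5² = -0.54422800000 eV
E_3 = -13.6057 / 3² = -1.51174444444 eV
ΔE = E_5 - E_3 = 0.96751644444 eV

λ = hc/E = 1239.84 eV·nm / 0.96751644444 eV
λ = 1281.46659 nm

This is the β-line of the Paschen series in H.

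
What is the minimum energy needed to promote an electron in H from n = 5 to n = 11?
0.431784 eV

The energy levels of a hydrogen-like atom are E_n = -13.6057 eV / n².

Energy at n = 5: E_5 = -13.6057 / 5² = -0.544228000 eV
Energy at n = 11: E_11 = -13.6057 / 11² = -0.112443802 eV

The excitation energy is the difference:
ΔE = E_11 - E_5
ΔE = -0.112443802 - (-0.544228000)
ΔE = 0.431784 eV

Since this is positive, energy must be absorbed (photon absorption).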